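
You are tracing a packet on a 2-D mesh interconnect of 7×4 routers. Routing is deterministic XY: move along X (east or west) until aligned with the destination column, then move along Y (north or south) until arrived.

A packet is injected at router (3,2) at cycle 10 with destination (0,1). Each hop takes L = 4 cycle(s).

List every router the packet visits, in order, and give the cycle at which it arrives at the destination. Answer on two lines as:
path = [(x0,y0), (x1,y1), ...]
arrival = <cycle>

src (3,2)  cyc=10
W→(2,2)  cyc=14
W→(1,2)  cyc=18
W→(0,2)  cyc=22
S→(0,1)  cyc=26

path = [(3,2), (2,2), (1,2), (0,2), (0,1)]
arrival = 26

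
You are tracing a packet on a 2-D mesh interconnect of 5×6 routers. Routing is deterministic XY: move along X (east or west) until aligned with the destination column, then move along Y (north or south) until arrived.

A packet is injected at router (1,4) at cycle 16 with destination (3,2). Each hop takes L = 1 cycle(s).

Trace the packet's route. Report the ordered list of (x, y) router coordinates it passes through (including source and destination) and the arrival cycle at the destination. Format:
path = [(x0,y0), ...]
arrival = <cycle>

path = [(1,4), (2,4), (3,4), (3,3), (3,2)]
arrival = 20

[0] x=1 y=4 t=16
[1] x=2 y=4 t=17 →E
[2] x=3 y=4 t=18 →E
[3] x=3 y=3 t=19 →S
[4] x=3 y=2 t=20 →S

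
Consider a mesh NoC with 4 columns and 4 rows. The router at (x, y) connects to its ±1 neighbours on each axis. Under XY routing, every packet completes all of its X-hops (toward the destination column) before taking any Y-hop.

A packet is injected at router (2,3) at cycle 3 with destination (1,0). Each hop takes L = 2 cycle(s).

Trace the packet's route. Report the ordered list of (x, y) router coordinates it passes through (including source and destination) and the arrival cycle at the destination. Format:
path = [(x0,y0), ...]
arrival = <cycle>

[0] x=2 y=3 t=3
[1] x=1 y=3 t=5 →W
[2] x=1 y=2 t=7 →S
[3] x=1 y=1 t=9 →S
[4] x=1 y=0 t=11 →S

path = [(2,3), (1,3), (1,2), (1,1), (1,0)]
arrival = 11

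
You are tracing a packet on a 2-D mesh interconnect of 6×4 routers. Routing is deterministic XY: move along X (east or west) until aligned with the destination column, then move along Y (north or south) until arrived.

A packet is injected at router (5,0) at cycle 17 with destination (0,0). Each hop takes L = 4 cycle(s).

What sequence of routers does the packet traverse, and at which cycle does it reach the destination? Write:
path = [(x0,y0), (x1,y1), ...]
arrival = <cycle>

[0] x=5 y=0 t=17
[1] x=4 y=0 t=21 →W
[2] x=3 y=0 t=25 →W
[3] x=2 y=0 t=29 →W
[4] x=1 y=0 t=33 →W
[5] x=0 y=0 t=37 →W

path = [(5,0), (4,0), (3,0), (2,0), (1,0), (0,0)]
arrival = 37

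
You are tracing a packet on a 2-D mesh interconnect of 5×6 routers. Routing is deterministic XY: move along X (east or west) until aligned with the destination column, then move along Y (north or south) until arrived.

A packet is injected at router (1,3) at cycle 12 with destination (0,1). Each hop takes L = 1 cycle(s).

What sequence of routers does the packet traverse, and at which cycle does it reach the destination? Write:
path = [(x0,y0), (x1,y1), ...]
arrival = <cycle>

path = [(1,3), (0,3), (0,2), (0,1)]
arrival = 15

  0. router=(1,3) cycle=12 (inject)
  1. router=(0,3) cycle=13 dir=W
  2. router=(0,2) cycle=14 dir=S
  3. router=(0,1) cycle=15 dir=S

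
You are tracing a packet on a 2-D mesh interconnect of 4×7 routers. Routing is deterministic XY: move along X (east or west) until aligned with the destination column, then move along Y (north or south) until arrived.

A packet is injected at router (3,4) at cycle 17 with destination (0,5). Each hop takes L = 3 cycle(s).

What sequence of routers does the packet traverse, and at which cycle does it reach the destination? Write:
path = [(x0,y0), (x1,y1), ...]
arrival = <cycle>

src (3,4)  cyc=17
W→(2,4)  cyc=20
W→(1,4)  cyc=23
W→(0,4)  cyc=26
N→(0,5)  cyc=29

path = [(3,4), (2,4), (1,4), (0,4), (0,5)]
arrival = 29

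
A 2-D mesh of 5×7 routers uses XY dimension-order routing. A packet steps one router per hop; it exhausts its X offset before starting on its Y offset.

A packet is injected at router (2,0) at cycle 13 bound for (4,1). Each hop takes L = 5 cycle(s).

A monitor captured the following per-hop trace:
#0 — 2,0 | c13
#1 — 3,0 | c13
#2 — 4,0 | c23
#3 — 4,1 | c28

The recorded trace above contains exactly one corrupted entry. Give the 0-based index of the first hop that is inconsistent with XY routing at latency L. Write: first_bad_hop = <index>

[1] (+1,+0) / 0c ⇒ BAD: Δcyc=0≠L

first_bad_hop = 1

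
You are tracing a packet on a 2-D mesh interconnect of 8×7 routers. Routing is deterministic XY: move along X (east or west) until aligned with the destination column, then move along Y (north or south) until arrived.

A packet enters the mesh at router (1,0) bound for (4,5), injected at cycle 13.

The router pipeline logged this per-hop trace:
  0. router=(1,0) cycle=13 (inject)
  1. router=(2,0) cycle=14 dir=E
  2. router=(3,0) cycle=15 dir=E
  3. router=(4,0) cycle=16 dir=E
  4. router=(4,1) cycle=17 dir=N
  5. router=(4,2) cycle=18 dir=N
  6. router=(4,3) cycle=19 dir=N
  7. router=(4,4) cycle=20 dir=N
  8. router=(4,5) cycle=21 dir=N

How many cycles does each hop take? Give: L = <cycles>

L = 1

From hop 0 (13) to hop 1 (14): +1 cycles.
One hop costs L cycles, so L = 1.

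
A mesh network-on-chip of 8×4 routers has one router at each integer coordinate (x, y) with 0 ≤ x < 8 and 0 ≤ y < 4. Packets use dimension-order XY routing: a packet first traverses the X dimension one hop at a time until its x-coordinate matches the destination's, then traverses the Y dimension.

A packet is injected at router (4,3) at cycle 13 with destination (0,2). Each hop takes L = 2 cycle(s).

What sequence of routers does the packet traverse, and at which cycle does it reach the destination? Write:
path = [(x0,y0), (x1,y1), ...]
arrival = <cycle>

src (4,3)  cyc=13
W→(3,3)  cyc=15
W→(2,3)  cyc=17
W→(1,3)  cyc=19
W→(0,3)  cyc=21
S→(0,2)  cyc=23

path = [(4,3), (3,3), (2,3), (1,3), (0,3), (0,2)]
arrival = 23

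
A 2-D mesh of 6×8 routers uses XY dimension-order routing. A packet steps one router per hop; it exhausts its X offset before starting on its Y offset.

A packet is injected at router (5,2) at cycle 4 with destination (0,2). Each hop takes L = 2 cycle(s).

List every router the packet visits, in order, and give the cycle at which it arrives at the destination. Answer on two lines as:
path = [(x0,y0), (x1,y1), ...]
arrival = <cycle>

path = [(5,2), (4,2), (3,2), (2,2), (1,2), (0,2)]
arrival = 14

hop 0: (5,2) @ cyc 4
hop 1: (4,2) @ cyc 6  [W]
hop 2: (3,2) @ cyc 8  [W]
hop 3: (2,2) @ cyc 10  [W]
hop 4: (1,2) @ cyc 12  [W]
hop 5: (0,2) @ cyc 14  [W]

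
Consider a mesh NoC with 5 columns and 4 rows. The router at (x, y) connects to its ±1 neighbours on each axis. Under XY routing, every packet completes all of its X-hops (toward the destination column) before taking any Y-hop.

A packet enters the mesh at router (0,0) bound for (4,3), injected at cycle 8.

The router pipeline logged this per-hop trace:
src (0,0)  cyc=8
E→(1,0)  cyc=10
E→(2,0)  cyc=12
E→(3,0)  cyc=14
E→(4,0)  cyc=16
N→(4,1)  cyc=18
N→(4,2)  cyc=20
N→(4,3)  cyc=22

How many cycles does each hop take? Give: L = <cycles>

L = 2

Between hops 0 and 1 the cycle counter advances 10 − 8 = 2.
Each hop adds L, hence L = 2.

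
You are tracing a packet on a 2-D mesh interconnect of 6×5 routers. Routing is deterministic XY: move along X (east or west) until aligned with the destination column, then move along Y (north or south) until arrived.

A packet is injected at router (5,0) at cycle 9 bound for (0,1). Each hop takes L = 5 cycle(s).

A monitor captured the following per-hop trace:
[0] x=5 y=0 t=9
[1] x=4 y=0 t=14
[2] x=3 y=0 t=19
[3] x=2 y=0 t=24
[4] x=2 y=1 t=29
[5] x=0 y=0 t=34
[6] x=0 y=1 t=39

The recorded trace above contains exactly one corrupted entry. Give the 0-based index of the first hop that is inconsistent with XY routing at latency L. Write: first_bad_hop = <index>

first_bad_hop = 4

hop 1: step (-1,+0), +5 cyc — ok
hop 2: step (-1,+0), +5 cyc — ok
hop 3: step (-1,+0), +5 cyc — ok
hop 4: step (+0,+1), +5 cyc — BAD: Y-move but x=2≠0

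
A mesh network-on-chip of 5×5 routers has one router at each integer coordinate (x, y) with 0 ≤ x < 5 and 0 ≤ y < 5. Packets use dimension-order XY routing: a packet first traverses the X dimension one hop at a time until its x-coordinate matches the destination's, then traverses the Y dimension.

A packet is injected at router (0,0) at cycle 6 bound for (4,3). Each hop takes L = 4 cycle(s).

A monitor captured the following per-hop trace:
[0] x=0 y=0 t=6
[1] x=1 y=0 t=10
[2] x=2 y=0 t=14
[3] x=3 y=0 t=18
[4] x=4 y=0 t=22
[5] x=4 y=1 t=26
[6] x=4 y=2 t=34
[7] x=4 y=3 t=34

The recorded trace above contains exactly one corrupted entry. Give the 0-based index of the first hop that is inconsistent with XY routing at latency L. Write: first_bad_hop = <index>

first_bad_hop = 6

[1] (+1,+0) / 4c ⇒ ok
[2] (+1,+0) / 4c ⇒ ok
[3] (+1,+0) / 4c ⇒ ok
[4] (+1,+0) / 4c ⇒ ok
[5] (+0,+1) / 4c ⇒ ok
[6] (+0,+1) / 8c ⇒ BAD: Δcyc=8≠L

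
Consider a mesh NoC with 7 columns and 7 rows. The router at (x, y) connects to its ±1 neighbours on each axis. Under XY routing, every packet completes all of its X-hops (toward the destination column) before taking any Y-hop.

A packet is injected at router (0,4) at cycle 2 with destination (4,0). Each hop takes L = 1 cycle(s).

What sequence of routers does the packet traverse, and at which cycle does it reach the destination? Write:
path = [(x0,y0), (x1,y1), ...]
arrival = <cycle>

path = [(0,4), (1,4), (2,4), (3,4), (4,4), (4,3), (4,2), (4,1), (4,0)]
arrival = 10

src (0,4)  cyc=2
E→(1,4)  cyc=3
E→(2,4)  cyc=4
E→(3,4)  cyc=5
E→(4,4)  cyc=6
S→(4,3)  cyc=7
S→(4,2)  cyc=8
S→(4,1)  cyc=9
S→(4,0)  cyc=10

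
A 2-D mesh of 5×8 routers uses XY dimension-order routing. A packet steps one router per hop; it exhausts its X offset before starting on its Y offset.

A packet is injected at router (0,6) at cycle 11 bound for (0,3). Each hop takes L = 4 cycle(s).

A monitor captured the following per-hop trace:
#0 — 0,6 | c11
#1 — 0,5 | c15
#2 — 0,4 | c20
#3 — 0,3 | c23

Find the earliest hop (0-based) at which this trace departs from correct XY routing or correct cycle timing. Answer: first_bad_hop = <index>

first_bad_hop = 2

[1] (+0,-1) / 4c ⇒ ok
[2] (+0,-1) / 5c ⇒ BAD: Δcyc=5≠L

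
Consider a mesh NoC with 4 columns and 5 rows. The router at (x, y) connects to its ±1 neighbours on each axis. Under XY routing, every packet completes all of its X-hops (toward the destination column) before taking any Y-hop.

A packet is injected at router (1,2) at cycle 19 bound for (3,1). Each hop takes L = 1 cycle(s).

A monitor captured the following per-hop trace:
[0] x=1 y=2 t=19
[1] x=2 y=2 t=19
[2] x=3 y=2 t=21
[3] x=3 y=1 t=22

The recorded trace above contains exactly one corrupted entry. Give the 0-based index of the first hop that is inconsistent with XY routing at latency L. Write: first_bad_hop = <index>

  1: Δx=+1 Δy=+0 Δt=0 [BAD: Δcyc=0≠L]

first_bad_hop = 1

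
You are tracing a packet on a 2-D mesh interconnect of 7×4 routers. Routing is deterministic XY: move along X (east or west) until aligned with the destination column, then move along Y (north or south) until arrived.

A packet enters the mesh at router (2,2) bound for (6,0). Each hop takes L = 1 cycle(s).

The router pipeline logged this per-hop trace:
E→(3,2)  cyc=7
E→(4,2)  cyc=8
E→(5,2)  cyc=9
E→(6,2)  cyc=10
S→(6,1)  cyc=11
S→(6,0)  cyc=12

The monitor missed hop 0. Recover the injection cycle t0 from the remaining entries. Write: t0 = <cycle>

t0 = 6

At hop 1 the cycle is 7; in general cyc_k = t0 + kL.
Subtract one hop: t0 = 7 − 1 = 6.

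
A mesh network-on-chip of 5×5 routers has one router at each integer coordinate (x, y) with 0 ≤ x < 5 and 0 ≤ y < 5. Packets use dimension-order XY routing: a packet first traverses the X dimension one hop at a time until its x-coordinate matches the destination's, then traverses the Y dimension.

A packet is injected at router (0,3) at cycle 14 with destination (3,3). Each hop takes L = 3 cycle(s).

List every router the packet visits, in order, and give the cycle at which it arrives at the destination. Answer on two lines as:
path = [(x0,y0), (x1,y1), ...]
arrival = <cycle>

  0. router=(0,3) cycle=14 (inject)
  1. router=(1,3) cycle=17 dir=E
  2. router=(2,3) cycle=20 dir=E
  3. router=(3,3) cycle=23 dir=E

path = [(0,3), (1,3), (2,3), (3,3)]
arrival = 23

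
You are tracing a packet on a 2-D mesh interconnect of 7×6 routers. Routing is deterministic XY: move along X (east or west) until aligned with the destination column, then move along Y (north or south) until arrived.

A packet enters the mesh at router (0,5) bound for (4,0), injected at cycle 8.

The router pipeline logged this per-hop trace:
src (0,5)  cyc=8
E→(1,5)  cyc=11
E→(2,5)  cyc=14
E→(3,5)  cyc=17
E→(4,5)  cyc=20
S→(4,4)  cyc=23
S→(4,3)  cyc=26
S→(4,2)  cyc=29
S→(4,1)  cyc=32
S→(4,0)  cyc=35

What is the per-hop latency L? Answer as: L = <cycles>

cyc[1] − cyc[0] = 11 − 8 = 3.
That increment is L by definition: L = 3.

L = 3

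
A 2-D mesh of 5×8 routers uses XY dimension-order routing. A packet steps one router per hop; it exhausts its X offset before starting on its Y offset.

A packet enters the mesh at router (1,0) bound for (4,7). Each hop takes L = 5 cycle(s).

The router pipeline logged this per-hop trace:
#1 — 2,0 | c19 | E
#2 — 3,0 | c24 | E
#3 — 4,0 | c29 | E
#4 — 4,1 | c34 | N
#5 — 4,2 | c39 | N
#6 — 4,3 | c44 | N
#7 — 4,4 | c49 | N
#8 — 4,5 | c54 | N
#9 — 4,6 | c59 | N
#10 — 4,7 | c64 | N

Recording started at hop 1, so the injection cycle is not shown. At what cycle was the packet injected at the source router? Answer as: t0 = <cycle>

t0 = 14

The first recorded entry is hop 1 at cycle 19.
Therefore t0 = 19 − L = 14.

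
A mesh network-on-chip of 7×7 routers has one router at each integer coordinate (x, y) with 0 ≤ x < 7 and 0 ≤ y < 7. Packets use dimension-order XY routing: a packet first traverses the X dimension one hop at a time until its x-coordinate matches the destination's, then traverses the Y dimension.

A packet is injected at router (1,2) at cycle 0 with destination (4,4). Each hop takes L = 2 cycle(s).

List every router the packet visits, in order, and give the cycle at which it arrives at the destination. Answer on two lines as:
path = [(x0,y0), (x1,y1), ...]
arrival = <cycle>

path = [(1,2), (2,2), (3,2), (4,2), (4,3), (4,4)]
arrival = 10

src (1,2)  cyc=0
E→(2,2)  cyc=2
E→(3,2)  cyc=4
E→(4,2)  cyc=6
N→(4,3)  cyc=8
N→(4,4)  cyc=10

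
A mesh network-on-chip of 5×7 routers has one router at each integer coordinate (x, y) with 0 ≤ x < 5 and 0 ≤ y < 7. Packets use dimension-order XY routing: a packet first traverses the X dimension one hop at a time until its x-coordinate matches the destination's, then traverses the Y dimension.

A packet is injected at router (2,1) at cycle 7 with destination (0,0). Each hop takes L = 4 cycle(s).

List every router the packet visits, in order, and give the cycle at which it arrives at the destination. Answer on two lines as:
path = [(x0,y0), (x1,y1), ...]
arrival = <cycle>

path = [(2,1), (1,1), (0,1), (0,0)]
arrival = 19

src (2,1)  cyc=7
W→(1,1)  cyc=11
W→(0,1)  cyc=15
S→(0,0)  cyc=19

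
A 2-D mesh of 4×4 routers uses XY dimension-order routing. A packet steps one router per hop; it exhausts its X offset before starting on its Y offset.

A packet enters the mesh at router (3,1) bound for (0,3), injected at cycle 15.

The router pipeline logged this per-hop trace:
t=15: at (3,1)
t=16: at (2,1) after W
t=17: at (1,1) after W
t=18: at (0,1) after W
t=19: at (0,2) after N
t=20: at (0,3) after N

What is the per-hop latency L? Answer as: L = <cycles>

L = 1

From hop 0 (15) to hop 1 (16): +1 cycles.
Each hop adds L, hence L = 1.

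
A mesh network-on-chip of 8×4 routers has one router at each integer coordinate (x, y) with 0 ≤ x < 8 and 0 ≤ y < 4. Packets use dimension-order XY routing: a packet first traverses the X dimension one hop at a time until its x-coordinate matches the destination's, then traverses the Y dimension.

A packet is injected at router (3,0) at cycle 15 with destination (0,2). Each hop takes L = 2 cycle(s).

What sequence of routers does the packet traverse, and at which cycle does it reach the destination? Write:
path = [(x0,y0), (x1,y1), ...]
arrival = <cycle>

src (3,0)  cyc=15
W→(2,0)  cyc=17
W→(1,0)  cyc=19
W→(0,0)  cyc=21
N→(0,1)  cyc=23
N→(0,2)  cyc=25

path = [(3,0), (2,0), (1,0), (0,0), (0,1), (0,2)]
arrival = 25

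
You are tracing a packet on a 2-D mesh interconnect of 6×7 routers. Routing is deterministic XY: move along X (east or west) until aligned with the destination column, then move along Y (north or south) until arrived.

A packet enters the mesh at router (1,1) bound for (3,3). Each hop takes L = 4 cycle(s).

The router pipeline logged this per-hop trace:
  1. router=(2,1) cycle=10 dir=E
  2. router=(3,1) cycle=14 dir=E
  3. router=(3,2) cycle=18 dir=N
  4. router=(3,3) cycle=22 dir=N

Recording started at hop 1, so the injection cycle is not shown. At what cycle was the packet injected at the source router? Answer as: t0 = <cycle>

t0 = 6

Hop 1 reached at cycle 10; hop k is at t0 + k·L.
So t0 = 10 − 1·4 = 6.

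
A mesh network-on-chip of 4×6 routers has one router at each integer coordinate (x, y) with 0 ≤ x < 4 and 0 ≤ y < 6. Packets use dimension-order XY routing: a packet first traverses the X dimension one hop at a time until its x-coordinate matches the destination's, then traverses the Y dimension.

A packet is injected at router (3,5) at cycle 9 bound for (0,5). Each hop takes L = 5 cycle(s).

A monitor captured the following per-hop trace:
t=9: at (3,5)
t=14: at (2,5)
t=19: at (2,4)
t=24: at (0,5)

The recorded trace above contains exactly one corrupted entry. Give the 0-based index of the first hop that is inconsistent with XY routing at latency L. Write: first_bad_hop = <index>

first_bad_hop = 2

[1] (-1,+0) / 5c ⇒ ok
[2] (+0,-1) / 5c ⇒ BAD: Y-move but x=2≠0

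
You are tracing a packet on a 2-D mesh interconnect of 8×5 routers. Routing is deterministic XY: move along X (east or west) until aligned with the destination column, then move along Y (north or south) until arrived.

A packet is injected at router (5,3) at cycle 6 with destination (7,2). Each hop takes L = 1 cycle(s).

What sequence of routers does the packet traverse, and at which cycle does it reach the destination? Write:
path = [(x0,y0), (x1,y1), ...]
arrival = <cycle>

path = [(5,3), (6,3), (7,3), (7,2)]
arrival = 9

  0. router=(5,3) cycle=6 (inject)
  1. router=(6,3) cycle=7 dir=E
  2. router=(7,3) cycle=8 dir=E
  3. router=(7,2) cycle=9 dir=S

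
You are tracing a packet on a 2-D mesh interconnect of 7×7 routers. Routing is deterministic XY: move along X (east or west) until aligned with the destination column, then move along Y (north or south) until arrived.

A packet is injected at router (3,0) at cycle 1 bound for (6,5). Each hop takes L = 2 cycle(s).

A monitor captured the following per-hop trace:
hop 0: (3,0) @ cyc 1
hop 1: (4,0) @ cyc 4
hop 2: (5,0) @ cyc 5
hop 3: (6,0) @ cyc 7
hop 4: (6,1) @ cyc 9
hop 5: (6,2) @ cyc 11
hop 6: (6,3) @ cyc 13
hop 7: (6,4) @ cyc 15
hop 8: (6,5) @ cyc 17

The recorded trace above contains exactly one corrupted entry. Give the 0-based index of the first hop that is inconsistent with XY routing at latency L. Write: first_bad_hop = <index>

hop 1: step (+1,+0), +3 cyc — BAD: Δcyc=3≠L

first_bad_hop = 1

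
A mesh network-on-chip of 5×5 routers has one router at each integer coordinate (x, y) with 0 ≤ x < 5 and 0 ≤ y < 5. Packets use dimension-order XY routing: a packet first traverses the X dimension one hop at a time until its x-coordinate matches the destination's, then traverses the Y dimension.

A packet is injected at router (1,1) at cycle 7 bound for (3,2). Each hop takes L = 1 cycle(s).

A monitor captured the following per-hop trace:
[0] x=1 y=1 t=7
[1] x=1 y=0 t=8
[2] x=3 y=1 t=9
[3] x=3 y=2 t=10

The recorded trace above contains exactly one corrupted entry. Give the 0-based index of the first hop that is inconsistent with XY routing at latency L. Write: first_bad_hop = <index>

  1: Δx=+0 Δy=-1 Δt=1 [BAD: Y-move but x=1≠3]

first_bad_hop = 1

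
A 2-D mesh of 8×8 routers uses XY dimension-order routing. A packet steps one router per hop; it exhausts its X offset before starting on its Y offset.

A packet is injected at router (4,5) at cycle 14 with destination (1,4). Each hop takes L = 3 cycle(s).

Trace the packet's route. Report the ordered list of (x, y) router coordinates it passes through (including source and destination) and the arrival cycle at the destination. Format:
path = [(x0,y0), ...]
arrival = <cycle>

#0 — 4,5 | c14
#1 — 3,5 | c17 | W
#2 — 2,5 | c20 | W
#3 — 1,5 | c23 | W
#4 — 1,4 | c26 | S

path = [(4,5), (3,5), (2,5), (1,5), (1,4)]
arrival = 26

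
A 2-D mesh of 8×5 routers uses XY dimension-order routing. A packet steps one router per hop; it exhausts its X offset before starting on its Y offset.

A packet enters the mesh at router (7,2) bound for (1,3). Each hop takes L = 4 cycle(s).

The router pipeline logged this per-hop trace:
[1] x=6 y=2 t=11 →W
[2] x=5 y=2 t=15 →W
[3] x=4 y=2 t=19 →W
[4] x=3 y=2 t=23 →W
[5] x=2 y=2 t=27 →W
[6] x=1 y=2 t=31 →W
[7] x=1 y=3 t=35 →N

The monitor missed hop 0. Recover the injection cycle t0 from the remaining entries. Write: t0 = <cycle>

t0 = 7

The first recorded entry is hop 1 at cycle 11.
Subtract one hop: t0 = 11 − 4 = 7.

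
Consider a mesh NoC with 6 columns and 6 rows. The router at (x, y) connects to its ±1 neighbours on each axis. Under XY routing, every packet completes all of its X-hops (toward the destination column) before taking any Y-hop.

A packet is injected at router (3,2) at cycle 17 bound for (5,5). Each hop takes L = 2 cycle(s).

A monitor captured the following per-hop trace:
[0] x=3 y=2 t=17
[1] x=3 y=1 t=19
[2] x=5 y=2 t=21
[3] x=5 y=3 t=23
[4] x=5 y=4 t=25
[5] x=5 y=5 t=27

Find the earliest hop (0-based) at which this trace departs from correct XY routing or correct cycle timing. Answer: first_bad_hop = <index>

first_bad_hop = 1

  1: Δx=+0 Δy=-1 Δt=2 [BAD: Y-move but x=3≠5]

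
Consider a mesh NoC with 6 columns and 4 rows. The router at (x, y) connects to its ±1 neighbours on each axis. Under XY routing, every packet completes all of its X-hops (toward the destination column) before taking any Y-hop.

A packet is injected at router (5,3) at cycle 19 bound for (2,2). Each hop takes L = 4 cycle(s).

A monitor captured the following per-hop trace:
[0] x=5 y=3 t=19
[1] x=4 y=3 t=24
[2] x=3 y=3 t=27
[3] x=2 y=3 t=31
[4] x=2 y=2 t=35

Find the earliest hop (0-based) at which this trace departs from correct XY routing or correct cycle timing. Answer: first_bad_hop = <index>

first_bad_hop = 1

hop 1: step (-1,+0), +5 cyc — BAD: Δcyc=5≠L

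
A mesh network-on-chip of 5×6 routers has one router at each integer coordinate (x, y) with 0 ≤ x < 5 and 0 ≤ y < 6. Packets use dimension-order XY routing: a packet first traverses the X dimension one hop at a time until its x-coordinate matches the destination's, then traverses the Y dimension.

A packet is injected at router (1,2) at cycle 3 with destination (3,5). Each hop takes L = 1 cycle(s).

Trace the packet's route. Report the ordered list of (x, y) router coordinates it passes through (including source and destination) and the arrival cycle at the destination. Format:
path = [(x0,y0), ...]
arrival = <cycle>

path = [(1,2), (2,2), (3,2), (3,3), (3,4), (3,5)]
arrival = 8

#0 — 1,2 | c3
#1 — 2,2 | c4 | E
#2 — 3,2 | c5 | E
#3 — 3,3 | c6 | N
#4 — 3,4 | c7 | N
#5 — 3,5 | c8 | N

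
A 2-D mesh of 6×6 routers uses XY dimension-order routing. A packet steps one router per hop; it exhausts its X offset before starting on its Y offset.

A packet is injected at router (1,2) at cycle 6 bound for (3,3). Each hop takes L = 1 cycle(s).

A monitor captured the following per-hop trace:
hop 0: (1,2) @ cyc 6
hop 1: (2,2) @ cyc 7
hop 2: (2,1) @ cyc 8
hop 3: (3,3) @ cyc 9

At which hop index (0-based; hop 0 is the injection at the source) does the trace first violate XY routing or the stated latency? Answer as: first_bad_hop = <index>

check 1→ d=(1,0) cyc+1: ok
check 2→ d=(0,-1) cyc+1: BAD: Y-move but x=2≠3

first_bad_hop = 2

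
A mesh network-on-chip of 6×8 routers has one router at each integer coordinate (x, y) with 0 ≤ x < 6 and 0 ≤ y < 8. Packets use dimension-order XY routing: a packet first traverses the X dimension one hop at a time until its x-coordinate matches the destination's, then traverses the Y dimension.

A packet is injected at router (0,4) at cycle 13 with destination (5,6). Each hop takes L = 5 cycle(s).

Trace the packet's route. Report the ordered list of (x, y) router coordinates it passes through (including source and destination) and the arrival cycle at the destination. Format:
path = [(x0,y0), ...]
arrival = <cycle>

t=13: at (0,4)
t=18: at (1,4) after E
t=23: at (2,4) after E
t=28: at (3,4) after E
t=33: at (4,4) after E
t=38: at (5,4) after E
t=43: at (5,5) after N
t=48: at (5,6) after N

path = [(0,4), (1,4), (2,4), (3,4), (4,4), (5,4), (5,5), (5,6)]
arrival = 48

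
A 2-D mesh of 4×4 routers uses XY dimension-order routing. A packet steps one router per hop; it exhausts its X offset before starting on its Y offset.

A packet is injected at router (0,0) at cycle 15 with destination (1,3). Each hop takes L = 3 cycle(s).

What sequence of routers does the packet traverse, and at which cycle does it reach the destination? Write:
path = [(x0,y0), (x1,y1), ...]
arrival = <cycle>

hop 0: (0,0) @ cyc 15
hop 1: (1,0) @ cyc 18  [E]
hop 2: (1,1) @ cyc 21  [N]
hop 3: (1,2) @ cyc 24  [N]
hop 4: (1,3) @ cyc 27  [N]

path = [(0,0), (1,0), (1,1), (1,2), (1,3)]
arrival = 27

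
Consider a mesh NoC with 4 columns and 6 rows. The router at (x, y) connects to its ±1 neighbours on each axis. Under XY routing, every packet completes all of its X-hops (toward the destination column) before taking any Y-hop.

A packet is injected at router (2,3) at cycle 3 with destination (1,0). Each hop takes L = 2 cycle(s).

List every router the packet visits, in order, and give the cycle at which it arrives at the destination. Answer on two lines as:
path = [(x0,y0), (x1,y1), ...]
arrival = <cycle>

path = [(2,3), (1,3), (1,2), (1,1), (1,0)]
arrival = 11

#0 — 2,3 | c3
#1 — 1,3 | c5 | W
#2 — 1,2 | c7 | S
#3 — 1,1 | c9 | S
#4 — 1,0 | c11 | S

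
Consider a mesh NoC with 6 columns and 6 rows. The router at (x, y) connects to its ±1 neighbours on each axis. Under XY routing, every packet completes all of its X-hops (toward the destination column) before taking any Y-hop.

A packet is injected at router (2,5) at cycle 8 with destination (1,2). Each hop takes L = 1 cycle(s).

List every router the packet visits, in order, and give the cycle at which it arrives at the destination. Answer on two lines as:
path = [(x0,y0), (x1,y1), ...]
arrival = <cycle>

[0] x=2 y=5 t=8
[1] x=1 y=5 t=9 →W
[2] x=1 y=4 t=10 →S
[3] x=1 y=3 t=11 →S
[4] x=1 y=2 t=12 →S

path = [(2,5), (1,5), (1,4), (1,3), (1,2)]
arrival = 12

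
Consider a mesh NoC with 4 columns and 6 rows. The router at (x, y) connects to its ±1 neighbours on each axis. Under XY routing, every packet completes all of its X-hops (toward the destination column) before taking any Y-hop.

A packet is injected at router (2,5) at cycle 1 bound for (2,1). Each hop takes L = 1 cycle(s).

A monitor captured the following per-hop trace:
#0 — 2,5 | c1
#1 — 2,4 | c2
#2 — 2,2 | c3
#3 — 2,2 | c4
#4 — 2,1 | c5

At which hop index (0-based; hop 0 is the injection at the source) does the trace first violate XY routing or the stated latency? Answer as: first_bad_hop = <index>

  1: Δx=+0 Δy=-1 Δt=1 [ok]
  2: Δx=+0 Δy=-2 Δt=1 [BAD: non-unit step]

first_bad_hop = 2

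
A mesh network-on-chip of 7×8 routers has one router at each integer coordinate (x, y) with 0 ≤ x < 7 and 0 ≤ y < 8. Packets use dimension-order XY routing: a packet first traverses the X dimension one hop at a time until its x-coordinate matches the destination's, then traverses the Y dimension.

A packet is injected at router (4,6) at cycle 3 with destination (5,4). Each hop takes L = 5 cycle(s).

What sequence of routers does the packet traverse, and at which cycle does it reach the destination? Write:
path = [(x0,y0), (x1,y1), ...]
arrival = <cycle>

[0] x=4 y=6 t=3
[1] x=5 y=6 t=8 →E
[2] x=5 y=5 t=13 →S
[3] x=5 y=4 t=18 →S

path = [(4,6), (5,6), (5,5), (5,4)]
arrival = 18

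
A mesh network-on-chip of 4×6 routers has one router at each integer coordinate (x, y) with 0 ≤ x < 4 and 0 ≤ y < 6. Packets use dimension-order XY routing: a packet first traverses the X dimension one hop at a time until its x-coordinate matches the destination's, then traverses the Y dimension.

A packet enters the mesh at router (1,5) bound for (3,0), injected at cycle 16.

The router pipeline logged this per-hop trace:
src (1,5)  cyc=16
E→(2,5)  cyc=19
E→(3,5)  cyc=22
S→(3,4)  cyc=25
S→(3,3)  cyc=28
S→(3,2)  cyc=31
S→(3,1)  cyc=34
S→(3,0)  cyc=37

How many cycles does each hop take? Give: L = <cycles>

L = 3

From hop 0 (16) to hop 1 (19): +3 cycles.
Each hop adds L, hence L = 3.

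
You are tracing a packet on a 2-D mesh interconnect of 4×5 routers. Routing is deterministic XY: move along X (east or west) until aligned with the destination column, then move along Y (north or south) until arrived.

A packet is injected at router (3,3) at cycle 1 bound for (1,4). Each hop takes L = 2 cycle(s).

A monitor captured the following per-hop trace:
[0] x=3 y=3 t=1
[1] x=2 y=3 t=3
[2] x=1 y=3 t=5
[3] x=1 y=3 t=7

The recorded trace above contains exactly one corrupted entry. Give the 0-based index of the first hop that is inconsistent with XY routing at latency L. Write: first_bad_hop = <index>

[1] (-1,+0) / 2c ⇒ ok
[2] (-1,+0) / 2c ⇒ ok
[3] (+0,+0) / 2c ⇒ BAD: non-unit step

first_bad_hop = 3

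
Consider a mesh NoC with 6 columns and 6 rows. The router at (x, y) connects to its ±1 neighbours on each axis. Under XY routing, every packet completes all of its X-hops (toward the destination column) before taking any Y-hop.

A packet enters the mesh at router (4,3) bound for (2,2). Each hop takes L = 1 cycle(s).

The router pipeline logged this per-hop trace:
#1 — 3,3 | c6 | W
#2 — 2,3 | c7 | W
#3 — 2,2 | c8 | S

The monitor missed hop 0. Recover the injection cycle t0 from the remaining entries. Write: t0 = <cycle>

t0 = 5

cyc[1] = 6 and cyc[k] = t0 + k·L for every k.
So t0 = 6 − 1·1 = 5.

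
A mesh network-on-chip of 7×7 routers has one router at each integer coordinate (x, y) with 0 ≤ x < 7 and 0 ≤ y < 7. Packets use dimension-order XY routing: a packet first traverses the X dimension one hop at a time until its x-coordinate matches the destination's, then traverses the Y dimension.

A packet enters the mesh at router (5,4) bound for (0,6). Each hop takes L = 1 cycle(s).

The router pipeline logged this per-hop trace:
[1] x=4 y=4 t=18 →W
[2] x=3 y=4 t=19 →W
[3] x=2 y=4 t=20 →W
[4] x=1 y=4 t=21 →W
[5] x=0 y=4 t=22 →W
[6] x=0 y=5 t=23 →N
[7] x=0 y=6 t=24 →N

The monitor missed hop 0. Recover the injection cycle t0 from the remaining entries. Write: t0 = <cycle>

t0 = 17

At hop 1 the cycle is 18; in general cyc_k = t0 + kL.
Subtract one hop: t0 = 18 − 1 = 17.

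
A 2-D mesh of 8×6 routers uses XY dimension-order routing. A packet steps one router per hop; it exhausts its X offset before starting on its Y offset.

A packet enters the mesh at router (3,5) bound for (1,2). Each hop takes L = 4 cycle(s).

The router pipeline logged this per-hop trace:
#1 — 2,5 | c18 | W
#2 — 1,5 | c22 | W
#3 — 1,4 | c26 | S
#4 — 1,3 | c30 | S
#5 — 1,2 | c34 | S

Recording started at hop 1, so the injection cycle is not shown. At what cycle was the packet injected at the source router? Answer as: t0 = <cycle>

t0 = 14

The first recorded entry is hop 1 at cycle 18.
t0 = cyc[1] − L = 18 − 4 = 14.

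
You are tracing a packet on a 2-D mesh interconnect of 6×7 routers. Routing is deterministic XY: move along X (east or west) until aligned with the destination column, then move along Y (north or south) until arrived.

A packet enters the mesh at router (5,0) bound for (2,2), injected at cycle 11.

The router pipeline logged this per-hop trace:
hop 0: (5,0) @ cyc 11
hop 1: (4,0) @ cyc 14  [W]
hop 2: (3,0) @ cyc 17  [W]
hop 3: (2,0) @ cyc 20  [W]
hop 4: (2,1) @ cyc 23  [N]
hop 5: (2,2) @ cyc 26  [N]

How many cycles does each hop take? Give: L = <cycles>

From hop 0 (11) to hop 1 (14): +3 cycles.
Each hop adds L, hence L = 3.

L = 3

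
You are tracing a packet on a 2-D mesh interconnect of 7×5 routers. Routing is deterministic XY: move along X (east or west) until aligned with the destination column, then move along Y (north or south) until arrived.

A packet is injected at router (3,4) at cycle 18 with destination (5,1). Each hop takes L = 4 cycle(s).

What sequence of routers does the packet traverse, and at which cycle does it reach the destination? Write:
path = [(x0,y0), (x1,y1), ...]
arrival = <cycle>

path = [(3,4), (4,4), (5,4), (5,3), (5,2), (5,1)]
arrival = 38

  0. router=(3,4) cycle=18 (inject)
  1. router=(4,4) cycle=22 dir=E
  2. router=(5,4) cycle=26 dir=E
  3. router=(5,3) cycle=30 dir=S
  4. router=(5,2) cycle=34 dir=S
  5. router=(5,1) cycle=38 dir=S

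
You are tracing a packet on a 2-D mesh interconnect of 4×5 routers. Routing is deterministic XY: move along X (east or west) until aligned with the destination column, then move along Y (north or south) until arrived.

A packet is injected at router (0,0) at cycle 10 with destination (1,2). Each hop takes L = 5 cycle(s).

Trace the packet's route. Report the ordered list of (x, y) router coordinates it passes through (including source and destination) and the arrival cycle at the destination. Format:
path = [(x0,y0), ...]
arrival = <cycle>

path = [(0,0), (1,0), (1,1), (1,2)]
arrival = 25

#0 — 0,0 | c10
#1 — 1,0 | c15 | E
#2 — 1,1 | c20 | N
#3 — 1,2 | c25 | N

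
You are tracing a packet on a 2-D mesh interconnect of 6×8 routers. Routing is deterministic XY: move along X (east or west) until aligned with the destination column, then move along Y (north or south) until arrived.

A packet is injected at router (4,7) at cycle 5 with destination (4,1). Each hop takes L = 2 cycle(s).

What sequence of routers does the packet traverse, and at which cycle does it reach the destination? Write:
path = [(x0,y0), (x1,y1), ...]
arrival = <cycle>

path = [(4,7), (4,6), (4,5), (4,4), (4,3), (4,2), (4,1)]
arrival = 17

t=5: at (4,7)
t=7: at (4,6) after S
t=9: at (4,5) after S
t=11: at (4,4) after S
t=13: at (4,3) after S
t=15: at (4,2) after S
t=17: at (4,1) after S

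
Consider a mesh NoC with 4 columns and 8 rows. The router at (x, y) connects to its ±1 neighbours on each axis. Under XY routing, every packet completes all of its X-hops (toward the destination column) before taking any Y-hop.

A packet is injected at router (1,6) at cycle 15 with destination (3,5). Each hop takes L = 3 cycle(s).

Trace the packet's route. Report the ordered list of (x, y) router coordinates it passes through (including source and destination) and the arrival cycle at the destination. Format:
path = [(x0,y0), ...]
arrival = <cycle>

  0. router=(1,6) cycle=15 (inject)
  1. router=(2,6) cycle=18 dir=E
  2. router=(3,6) cycle=21 dir=E
  3. router=(3,5) cycle=24 dir=S

path = [(1,6), (2,6), (3,6), (3,5)]
arrival = 24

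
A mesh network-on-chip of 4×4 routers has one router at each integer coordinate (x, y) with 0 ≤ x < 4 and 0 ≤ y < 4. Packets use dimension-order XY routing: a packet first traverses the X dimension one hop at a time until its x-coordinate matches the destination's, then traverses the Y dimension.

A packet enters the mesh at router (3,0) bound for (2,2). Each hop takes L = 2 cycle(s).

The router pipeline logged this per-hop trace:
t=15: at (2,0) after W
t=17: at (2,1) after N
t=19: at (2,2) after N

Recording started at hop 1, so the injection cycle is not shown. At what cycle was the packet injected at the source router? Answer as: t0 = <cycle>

t0 = 13

Hop 1 reached at cycle 15; hop k is at t0 + k·L.
t0 = cyc[1] − L = 15 − 2 = 13.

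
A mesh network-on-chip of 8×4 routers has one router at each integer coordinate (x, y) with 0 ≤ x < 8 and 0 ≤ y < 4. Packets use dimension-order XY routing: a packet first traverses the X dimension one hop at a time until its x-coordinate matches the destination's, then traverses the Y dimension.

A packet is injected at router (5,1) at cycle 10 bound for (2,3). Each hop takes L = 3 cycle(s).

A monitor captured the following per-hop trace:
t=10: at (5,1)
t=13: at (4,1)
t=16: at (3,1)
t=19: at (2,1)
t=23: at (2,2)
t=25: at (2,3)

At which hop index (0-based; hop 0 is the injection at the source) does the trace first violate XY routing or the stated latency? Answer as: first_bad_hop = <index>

  1: Δx=-1 Δy=+0 Δt=3 [ok]
  2: Δx=-1 Δy=+0 Δt=3 [ok]
  3: Δx=-1 Δy=+0 Δt=3 [ok]
  4: Δx=+0 Δy=+1 Δt=4 [BAD: Δcyc=4≠L]

first_bad_hop = 4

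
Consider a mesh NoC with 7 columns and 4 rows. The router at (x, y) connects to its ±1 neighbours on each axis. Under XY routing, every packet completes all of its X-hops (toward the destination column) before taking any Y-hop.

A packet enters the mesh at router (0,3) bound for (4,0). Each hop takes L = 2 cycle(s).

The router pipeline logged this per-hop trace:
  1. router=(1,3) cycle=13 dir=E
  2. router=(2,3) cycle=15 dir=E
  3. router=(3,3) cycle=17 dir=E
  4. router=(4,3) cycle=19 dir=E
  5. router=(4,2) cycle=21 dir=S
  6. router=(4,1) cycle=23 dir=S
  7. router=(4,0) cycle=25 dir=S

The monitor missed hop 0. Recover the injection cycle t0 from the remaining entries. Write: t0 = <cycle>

t0 = 11

The first recorded entry is hop 1 at cycle 13.
Therefore t0 = 13 − L = 11.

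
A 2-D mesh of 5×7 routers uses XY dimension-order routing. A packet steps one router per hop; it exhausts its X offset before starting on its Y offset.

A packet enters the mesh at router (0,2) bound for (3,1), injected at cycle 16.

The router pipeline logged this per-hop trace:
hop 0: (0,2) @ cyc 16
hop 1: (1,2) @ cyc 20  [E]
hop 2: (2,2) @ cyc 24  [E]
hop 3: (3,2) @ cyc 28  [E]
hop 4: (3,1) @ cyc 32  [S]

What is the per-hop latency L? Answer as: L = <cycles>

L = 4

cyc[1] − cyc[0] = 20 − 16 = 4.
That increment is L by definition: L = 4.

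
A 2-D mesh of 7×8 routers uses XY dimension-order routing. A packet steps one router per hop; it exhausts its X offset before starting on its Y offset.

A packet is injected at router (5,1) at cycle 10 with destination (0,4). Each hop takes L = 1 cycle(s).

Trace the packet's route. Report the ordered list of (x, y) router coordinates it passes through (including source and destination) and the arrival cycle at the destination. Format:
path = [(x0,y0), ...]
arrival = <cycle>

path = [(5,1), (4,1), (3,1), (2,1), (1,1), (0,1), (0,2), (0,3), (0,4)]
arrival = 18

[0] x=5 y=1 t=10
[1] x=4 y=1 t=11 →W
[2] x=3 y=1 t=12 →W
[3] x=2 y=1 t=13 →W
[4] x=1 y=1 t=14 →W
[5] x=0 y=1 t=15 →W
[6] x=0 y=2 t=16 →N
[7] x=0 y=3 t=17 →N
[8] x=0 y=4 t=18 →N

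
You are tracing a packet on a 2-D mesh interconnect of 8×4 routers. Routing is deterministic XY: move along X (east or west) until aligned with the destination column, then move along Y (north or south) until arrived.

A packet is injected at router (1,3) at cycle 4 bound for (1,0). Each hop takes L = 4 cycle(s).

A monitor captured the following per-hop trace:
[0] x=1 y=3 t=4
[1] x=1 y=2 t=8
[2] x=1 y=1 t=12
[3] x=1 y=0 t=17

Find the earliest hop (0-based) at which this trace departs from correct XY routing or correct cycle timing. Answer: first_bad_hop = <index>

hop 1: step (+0,-1), +4 cyc — ok
hop 2: step (+0,-1), +4 cyc — ok
hop 3: step (+0,-1), +5 cyc — BAD: Δcyc=5≠L

first_bad_hop = 3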